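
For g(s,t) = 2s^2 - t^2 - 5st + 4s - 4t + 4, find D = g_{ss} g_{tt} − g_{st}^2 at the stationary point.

-33

∂g/∂s = 4s - 5t + 4 = 0 and ∂g/∂t = -5s - 2t - 4 = 0, so (s, t) = (-28/33, 4/33).
The Hessian has g_{ss} = 4, g_{tt} = -2, g_{st} = -5, giving D = -33 < 0, so the point is a saddle point.
D = (4)·(-2) − (-5)^2 = -33.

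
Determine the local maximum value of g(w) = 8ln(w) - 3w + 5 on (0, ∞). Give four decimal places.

g'(w) = 8/w − 3 = 0 gives w = 8/3.
g''(w) = -8/w², which is negative for w > 0, so this is a local maximum.
g(8/3) = 8·ln(8/3) - 8 + 5 ≈ 4.8466.

4.8466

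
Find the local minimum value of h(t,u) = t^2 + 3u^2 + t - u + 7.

∂h/∂t = 2t + 1 = 0 and ∂h/∂u = 6u - 1 = 0, so (t, u) = (-1/2, 1/6).
The Hessian has h_{tt} = 2, h_{uu} = 6, h_{tu} = 0, giving D = 12 > 0 with h_{tt} > 0, so the point is a local minimum.
h(-1/2, 1/6) = 20/3.

20/3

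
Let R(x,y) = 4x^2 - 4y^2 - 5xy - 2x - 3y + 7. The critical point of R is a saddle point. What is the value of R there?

673/89

∂R/∂x = 8x - 5y - 2 = 0 and ∂R/∂y = -5x - 8y - 3 = 0, so (x, y) = (1/89, -34/89).
The Hessian has R_{xx} = 8, R_{yy} = -8, R_{xy} = -5, giving D = -89 < 0, so the point is a saddle point.
R(1/89, -34/89) = 673/89.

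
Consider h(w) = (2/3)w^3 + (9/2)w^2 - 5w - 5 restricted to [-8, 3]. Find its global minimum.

h'(w) = 2w^2 + 9w - 5, which vanishes at w = -5 and w = 1/2.
Evaluating at the critical points and endpoints: h(-8) = -55/3; h(-5) = 295/6; h(1/2) = -151/24; h(3) = 77/2.
The minimum over the interval is -55/3, attained at w = -8.

-55/3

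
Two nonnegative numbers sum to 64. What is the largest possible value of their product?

1024

With x + y = 64, the product is P(x) = x(64 − x).
P'(x) = 64 − 2x = 0 gives x = 32; P'' = −2 < 0, so this is the maximum.
P = 32·32 = 1024.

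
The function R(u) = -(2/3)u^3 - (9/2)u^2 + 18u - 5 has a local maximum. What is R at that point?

R'(u) = -2u^2 - 9u + 18 = 0 at u = -6, 3/2.
Second-derivative test with R''(u) = -4u - 9: R''(-6) = 15 > 0 ⇒ local minimum; R''(3/2) = -15 < 0 ⇒ local maximum.
The local maximum is R(3/2) = 77/8.

77/8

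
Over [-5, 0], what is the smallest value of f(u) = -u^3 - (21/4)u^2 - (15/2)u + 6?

f'(u) = -3u^2 - (21/2)u - 15/2, which vanishes at u = -5/2 and u = -1.
Compare values at every candidate in [-5, 0]: f(-5) = 149/4; f(-5/2) = 121/16; f(-1) = 37/4; f(0) = 6.
So the minimum is f(0) = 6.

6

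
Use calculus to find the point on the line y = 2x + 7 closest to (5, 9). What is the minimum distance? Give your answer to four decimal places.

3.5777

Minimize D(x)^2 = (x - 5)^2 + (2x - 2)^2.
d/dx[D^2] = 2(x - 5) + 2·2·(2x - 2) = 0 ⇒ x = 9/5.
Then y = 53/5 and the distance is √(64/5) ≈ 3.5777.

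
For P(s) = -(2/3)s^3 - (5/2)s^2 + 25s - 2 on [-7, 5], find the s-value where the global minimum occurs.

P'(s) = -2s^2 - 5s + 25, which vanishes at s = -5 and s = 5/2.
Compare values at every candidate in [-7, 5]: P(-7) = -425/6; P(-5) = -637/6; P(5/2) = 827/24; P(5) = -137/6.
So the minimum is P(-5) = -637/6.

-5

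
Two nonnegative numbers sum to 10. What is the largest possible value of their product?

With x + y = 10, the product is P(x) = x(10 − x).
P'(x) = 10 − 2x = 0 gives x = 5; P'' = −2 < 0, so this is the maximum.
P = 5·5 = 25.

25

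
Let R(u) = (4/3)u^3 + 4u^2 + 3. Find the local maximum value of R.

25/3

Critical points: R'(u) = 4u^2 + 8u vanishes at u = -2, 0.
Second-derivative test with R''(u) = 8u + 8: R''(-2) = -8 < 0 ⇒ local maximum; R''(0) = 8 > 0 ⇒ local minimum.
So the local maximum value is R(-2) = 25/3.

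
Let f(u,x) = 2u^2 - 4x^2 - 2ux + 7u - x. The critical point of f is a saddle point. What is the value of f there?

∂f/∂u = 4u - 2x + 7 = 0 and ∂f/∂x = -2u - 8x - 1 = 0, so (u, x) = (-29/18, 5/18).
The Hessian has f_{uu} = 4, f_{xx} = -8, f_{ux} = -2, giving D = -36 < 0, so the point is a saddle point.
f(-29/18, 5/18) = -52/9.

-52/9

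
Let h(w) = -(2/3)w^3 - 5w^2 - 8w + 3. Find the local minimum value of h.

-7/3

Critical points: h'(w) = -2w^2 - 10w - 8 vanishes at w = -4, -1.
Since h''(w) = -4w - 10, we get h''(-4) = 6 > 0 ⇒ local minimum; h''(-1) = -6 < 0 ⇒ local maximum.
The local minimum is h(-4) = -7/3.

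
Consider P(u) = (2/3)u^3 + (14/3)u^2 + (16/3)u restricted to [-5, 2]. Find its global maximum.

The derivative is 2u^2 + (28/3)u + 16/3, which vanishes at u = -4 and u = -2/3.
Compare values at every candidate in [-5, 2]: P(-5) = 20/3, P(-4) = 32/3, P(-2/3) = -136/81, P(2) = 104/3.
Hence the absolute maximum is 104/3 at u = 2.

104/3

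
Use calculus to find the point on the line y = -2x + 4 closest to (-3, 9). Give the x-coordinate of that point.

-13/5

Minimize D(x)^2 = (x + 3)^2 + (-2x - 5)^2.
d/dx[D^2] = 2(x + 3) + 2·(-2)·(-2x - 5) = 0 ⇒ x = -13/5.
Then y = 46/5 and the distance is √(1/5) ≈ 0.4472.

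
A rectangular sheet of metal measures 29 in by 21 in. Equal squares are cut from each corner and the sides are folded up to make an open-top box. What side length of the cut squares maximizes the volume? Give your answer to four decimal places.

4.0096

With cut size x, the volume is V(x) = x(29 − 2x)(21 − 2x) for 0 < x < 10.5.
V'(x) = 12x^2 − 200x + 609. Setting V'(x) = 0 gives x ≈ 4.0096 (the root in (0, 10.5)).
V''(x) = 24x − 200 is negative there, so this is the maximum; V ≈ 1092.0048.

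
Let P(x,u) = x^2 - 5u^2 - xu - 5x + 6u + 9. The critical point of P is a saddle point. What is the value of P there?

10/3

∂P/∂x = 2x - u - 5 = 0 and ∂P/∂u = -x - 10u + 6 = 0, so (x, u) = (8/3, 1/3).
The Hessian has P_{xx} = 2, P_{uu} = -10, P_{xu} = -1, giving D = -21 < 0, so the point is a saddle point.
P(8/3, 1/3) = 10/3.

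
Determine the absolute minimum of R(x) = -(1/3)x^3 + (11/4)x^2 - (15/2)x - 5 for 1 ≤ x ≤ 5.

-185/12

The derivative is -x^2 + (11/2)x - 15/2, which vanishes at x = 5/2 and x = 3.
Candidates: R(1) = -121/12; R(5/2) = -565/48; R(3) = -47/4; R(5) = -185/12.
So the minimum is R(5) = -185/12.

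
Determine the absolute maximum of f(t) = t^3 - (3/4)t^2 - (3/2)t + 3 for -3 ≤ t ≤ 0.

55/16

Differentiating, f'(t) = 3t^2 - (3/2)t - 3/2; whose only zero in [-3, 0] is t = -1/2.
Candidates: f(-3) = -105/4, f(-1/2) = 55/16, f(0) = 3.
The maximum over the interval is 55/16, attained at t = -1/2.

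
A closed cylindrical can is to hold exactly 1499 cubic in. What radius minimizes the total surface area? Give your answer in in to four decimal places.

6.2021

With radius r and height h, πr²h = 1499 so h = 1499/(πr²), and S(r) = 2πr² + 2πrh = 2πr² + 2·1499/r.
S'(r) = 4πr − 2·1499/r² = 0 ⇒ r³ = 1499/(2π), so r ≈ 6.2021 and h = 2r ≈ 12.4043.
S''(r) = 4π + 4·1499/r³ > 0, so this is the minimum; S ≈ 725.0739.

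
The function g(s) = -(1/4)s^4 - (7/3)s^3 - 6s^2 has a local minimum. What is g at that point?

g'(s) = -s^3 - 7s^2 - 12s = 0 at s = -4, -3, 0.
Second-derivative test with g''(s) = -3s^2 - 14s - 12: g''(-4) = -4 < 0 ⇒ local maximum; g''(-3) = 3 > 0 ⇒ local minimum; g''(0) = -12 < 0 ⇒ local maximum.
So the local minimum value is g(-3) = -45/4.

-45/4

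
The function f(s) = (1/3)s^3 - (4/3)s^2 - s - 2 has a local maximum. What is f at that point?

-148/81

f'(s) = s^2 - (8/3)s - 1. Setting f'(s) = 0 gives s ∈ {-1/3, 3}.
f''(s) = 2s - 8/3. f''(-1/3) = -10/3 < 0 ⇒ local maximum; f''(3) = 10/3 > 0 ⇒ local minimum.
Thus f has its local maximum at s = -1/3, with value -148/81.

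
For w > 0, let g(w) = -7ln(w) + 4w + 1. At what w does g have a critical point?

7/4

g'(w) = -7/w + 4 = 0 gives w = 7/4.
g''(w) = 7/w², which is positive for w > 0, so this is a local minimum.
g(7/4) = -7·ln(7/4) + 7 + 1 ≈ 4.0827.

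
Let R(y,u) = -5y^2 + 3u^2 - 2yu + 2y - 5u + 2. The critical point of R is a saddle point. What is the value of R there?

∂R/∂y = -10y - 2u + 2 = 0 and ∂R/∂u = -2y + 6u - 5 = 0, so (y, u) = (1/32, 27/32).
The Hessian has R_{yy} = -10, R_{uu} = 6, R_{yu} = -2, giving D = -64 < 0, so the point is a saddle point.
R(1/32, 27/32) = -5/64.

-5/64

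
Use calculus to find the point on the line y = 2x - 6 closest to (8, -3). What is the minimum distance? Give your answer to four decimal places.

Minimize D(x)^2 = (x - 8)^2 + (2x - 3)^2.
d/dx[D^2] = 2(x - 8) + 2·2·(2x - 3) = 0 ⇒ x = 14/5.
Then y = -2/5 and the distance is √(169/5) ≈ 5.8138.

5.8138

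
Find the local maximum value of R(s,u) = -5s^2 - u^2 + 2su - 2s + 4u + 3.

29/4

∂R/∂s = -10s + 2u - 2 = 0 and ∂R/∂u = 2s - 2u + 4 = 0, so (s, u) = (1/4, 9/4).
The Hessian has R_{ss} = -10, R_{uu} = -2, R_{su} = 2, giving D = 16 > 0 with R_{ss} < 0, so the point is a local maximum.
R(1/4, 9/4) = 29/4.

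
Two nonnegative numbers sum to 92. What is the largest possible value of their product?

2116

With x + y = 92, the product is P(x) = x(92 − x).
P'(x) = 92 − 2x = 0 gives x = 46; P'' = −2 < 0, so this is the maximum.
P = 46·46 = 2116.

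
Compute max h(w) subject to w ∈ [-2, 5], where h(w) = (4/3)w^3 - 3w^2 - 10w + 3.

Differentiating, h'(w) = 4w^2 - 6w - 10; which vanishes at w = -1 and w = 5/2.
Compare values at every candidate in [-2, 5]: h(-2) = 1/3, h(-1) = 26/3, h(5/2) = -239/12, h(5) = 134/3.
Hence the absolute maximum is 134/3 at w = 5.

134/3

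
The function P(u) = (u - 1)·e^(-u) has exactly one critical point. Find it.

2

By the product rule, P'(u) = (-u + 2)·e^(-u). Since e^(-u) > 0, the only critical point is u = 2.
P''(2) has the same sign as -1 < 0, so this is a local maximum.
P(2) = (1)·e^(-2) ≈ 0.1353.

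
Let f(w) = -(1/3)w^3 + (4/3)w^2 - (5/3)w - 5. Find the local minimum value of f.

-17/3

Critical points: f'(w) = -w^2 + (8/3)w - 5/3 vanishes at w = 1, 5/3.
f''(w) = -2w + 8/3. f''(1) = 2/3 > 0 ⇒ local minimum; f''(5/3) = -2/3 < 0 ⇒ local maximum.
Thus f has its local minimum at w = 1, with value -17/3.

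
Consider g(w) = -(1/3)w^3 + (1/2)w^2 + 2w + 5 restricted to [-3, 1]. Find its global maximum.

25/2

The derivative is -w^2 + w + 2, whose only zero in [-3, 1] is w = -1.
Compare values at every candidate in [-3, 1]: g(-3) = 25/2; g(-1) = 23/6; g(1) = 43/6.
The maximum over the interval is 25/2, attained at w = -3.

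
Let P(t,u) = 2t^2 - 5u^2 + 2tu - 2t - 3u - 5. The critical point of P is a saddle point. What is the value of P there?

∂P/∂t = 4t + 2u - 2 = 0 and ∂P/∂u = 2t - 10u - 3 = 0, so (t, u) = (13/22, -2/11).
The Hessian has P_{tt} = 4, P_{uu} = -10, P_{tu} = 2, giving D = -44 < 0, so the point is a saddle point.
P(13/22, -2/11) = -117/22.

-117/22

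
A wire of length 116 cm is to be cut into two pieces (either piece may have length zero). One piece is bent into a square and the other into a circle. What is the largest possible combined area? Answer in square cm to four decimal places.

1070.7945

Let x be the length used for the square. Square side x/4; circle radius (116−x)/(2π).
A(x) = (x/4)² + π·((116−x)/(2π))² = x²/16 + (116−x)²/(4π) for 0 ≤ x ≤ 116. A'(x) = x/8 − (116−x)/(2π) = 0 gives x = 4·116/(π+4) ≈ 64.9715.
A'' > 0, so the interior critical point is a minimum; the maximum is at an endpoint. A(0) = 1070.7945 and A(116) = 841.0000, so the largest area is 1070.7945.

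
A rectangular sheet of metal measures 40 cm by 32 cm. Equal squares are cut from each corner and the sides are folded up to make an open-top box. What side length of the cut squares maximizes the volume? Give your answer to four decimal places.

With cut size x, the volume is V(x) = x(40 − 2x)(32 − 2x) for 0 < x < 16.
V'(x) = 12x^2 − 288x + 1280. Setting V'(x) = 0 gives x ≈ 5.8899 (the root in (0, 16)).
V''(x) = 24x − 288 is negative there, so this is the maximum; V ≈ 3360.8835.

5.8899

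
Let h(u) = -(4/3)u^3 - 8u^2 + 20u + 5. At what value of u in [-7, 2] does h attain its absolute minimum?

-5

The derivative is -4u^2 - 16u + 20, which vanishes at u = -5 and u = 1.
Evaluating at the critical points and endpoints: h(-7) = -209/3,  h(-5) = -385/3,  h(1) = 47/3,  h(2) = 7/3.
The minimum over the interval is -385/3, attained at u = -5.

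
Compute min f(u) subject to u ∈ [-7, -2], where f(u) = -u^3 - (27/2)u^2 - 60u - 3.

71

Differentiating, f'(u) = -3u^2 - 27u - 60; which vanishes at u = -5 and u = -4.
Compare values at every candidate in [-7, -2]: f(-7) = 197/2, f(-5) = 169/2, f(-4) = 85, f(-2) = 71.
The minimum over the interval is 71, attained at u = -2.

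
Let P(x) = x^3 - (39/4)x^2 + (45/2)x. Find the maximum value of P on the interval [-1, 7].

P'(x) = 3x^2 - (39/2)x + 45/2, which vanishes at x = 3/2 and x = 5.
Candidates: P(-1) = -133/4, P(3/2) = 243/16, P(5) = -25/4, P(7) = 91/4.
So the maximum is P(7) = 91/4.

91/4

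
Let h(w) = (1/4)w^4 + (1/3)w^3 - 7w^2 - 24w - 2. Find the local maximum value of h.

58/3

h'(w) = w^3 + w^2 - 14w - 24 = 0 at w = -3, -2, 4.
Second-derivative test with h''(w) = 3w^2 + 2w - 14: h''(-3) = 7 > 0 ⇒ local minimum; h''(-2) = -6 < 0 ⇒ local maximum; h''(4) = 42 > 0 ⇒ local minimum.
So the local maximum value is h(-2) = 58/3.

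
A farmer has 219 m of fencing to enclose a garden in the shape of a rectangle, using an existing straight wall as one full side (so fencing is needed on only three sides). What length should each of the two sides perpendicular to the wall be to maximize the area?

Let the sides perpendicular to the wall have length x and the parallel side y, so 2x + y = 219 and the area is A = xy = x(219 − 2x).
A'(x) = 219 − 4x = 0 gives x = 219/4, and A''(x) = −4 < 0 confirms a maximum.
Then y = 219 − 2·219/4 = 219/2 and A = 47961/8.

219/4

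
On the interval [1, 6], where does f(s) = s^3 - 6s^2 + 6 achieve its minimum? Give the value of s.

The derivative is 3s^2 - 12s, whose only zero in [1, 6] is s = 4.
Candidates: f(1) = 1; f(4) = -26; f(6) = 6.
The minimum over the interval is -26, attained at s = 4.

4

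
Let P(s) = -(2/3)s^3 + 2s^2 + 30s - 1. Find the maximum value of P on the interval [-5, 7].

347/3

P'(s) = -2s^2 + 4s + 30, which vanishes at s = -3 and s = 5.
Evaluating at the critical points and endpoints: P(-5) = -53/3,  P(-3) = -55,  P(5) = 347/3,  P(7) = 235/3.
Hence the absolute maximum is 347/3 at s = 5.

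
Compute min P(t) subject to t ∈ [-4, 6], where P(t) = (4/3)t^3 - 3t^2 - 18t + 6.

-166/3

Differentiating, P'(t) = 4t^2 - 6t - 18; which vanishes at t = -3/2 and t = 3.
Evaluating at the critical points and endpoints: P(-4) = -166/3; P(-3/2) = 87/4; P(3) = -39; P(6) = 78.
Hence the absolute minimum is -166/3 at t = -4.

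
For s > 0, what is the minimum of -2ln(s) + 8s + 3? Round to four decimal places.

f'(s) = -2/s + 8 = 0 gives s = 1/4.
f''(s) = 2/s², which is positive for s > 0, so this is a local minimum.
f(1/4) = -2·ln(1/4) + 2 + 3 ≈ 7.7726.

7.7726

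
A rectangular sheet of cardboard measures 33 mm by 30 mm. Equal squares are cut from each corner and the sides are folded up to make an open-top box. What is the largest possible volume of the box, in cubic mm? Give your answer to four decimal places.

2303.4576

With cut size x, the volume is V(x) = x(33 − 2x)(30 − 2x) for 0 < x < 15.
V'(x) = 12x^2 − 252x + 990. Setting V'(x) = 0 gives x ≈ 5.2322 (the root in (0, 15)).
V''(x) = 24x − 252 is negative there, so this is the maximum; V ≈ 2303.4576.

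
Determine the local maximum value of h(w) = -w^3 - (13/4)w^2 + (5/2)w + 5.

h'(w) = -3w^2 - (13/2)w + 5/2 = 0 at w = -5/2, 1/3.
h''(w) = -6w - 13/2. h''(-5/2) = 17/2 > 0 ⇒ local minimum; h''(1/3) = -17/2 < 0 ⇒ local maximum.
So the local maximum value is h(1/3) = 587/108.

587/108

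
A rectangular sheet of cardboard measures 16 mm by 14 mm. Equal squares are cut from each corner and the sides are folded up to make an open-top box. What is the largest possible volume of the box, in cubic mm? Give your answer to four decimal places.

247.5083

With cut size x, the volume is V(x) = x(16 − 2x)(14 − 2x) for 0 < x < 7.
V'(x) = 12x^2 − 120x + 224. Setting V'(x) = 0 gives x ≈ 2.4834 (the root in (0, 7)).
V''(x) = 24x − 120 is negative there, so this is the maximum; V ≈ 247.5083.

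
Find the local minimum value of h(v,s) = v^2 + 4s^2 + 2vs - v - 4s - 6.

-7

∂h/∂v = 2v + 2s - 1 = 0 and ∂h/∂s = 2v + 8s - 4 = 0, so (v, s) = (0, 1/2).
The Hessian has h_{vv} = 2, h_{ss} = 8, h_{vs} = 2, giving D = 12 > 0 with h_{vv} > 0, so the point is a local minimum.
h(0, 1/2) = -7.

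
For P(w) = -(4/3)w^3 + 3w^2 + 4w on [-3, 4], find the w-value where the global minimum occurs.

4

Differentiating, P'(w) = -4w^2 + 6w + 4; which vanishes at w = -1/2 and w = 2.
Compare values at every candidate in [-3, 4]: P(-3) = 51,  P(-1/2) = -13/12,  P(2) = 28/3,  P(4) = -64/3.
Hence the absolute minimum is -64/3 at w = 4.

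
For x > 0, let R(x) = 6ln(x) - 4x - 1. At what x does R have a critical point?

3/2

R'(x) = 6/x − 4 = 0 gives x = 3/2.
R''(x) = -6/x², which is negative for x > 0, so this is a local maximum.
R(3/2) = 6·ln(3/2) - 6 - 1 ≈ -4.5672.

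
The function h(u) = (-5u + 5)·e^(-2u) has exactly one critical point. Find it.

3/2

h'(u) = (-5)·e^(-2u) + (-5u + 5)·(-2)·e^(-2u) = (10u - 15)·e^(-2u). Since e^(-2u) > 0, the only critical point is u = 3/2.
h''(3/2) has the same sign as 10 > 0, so this is a local minimum.
h(3/2) = (-5/2)·e^(-3) ≈ -0.1245.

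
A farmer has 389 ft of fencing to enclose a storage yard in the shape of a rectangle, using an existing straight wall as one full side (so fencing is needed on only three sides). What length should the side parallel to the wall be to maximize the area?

389/2

Let the sides perpendicular to the wall have length x and the parallel side y, so 2x + y = 389 and the area is A = xy = x(389 − 2x).
A'(x) = 389 − 4x = 0 gives x = 389/4, and A''(x) = −4 < 0 confirms a maximum.
Then y = 389 − 2·389/4 = 389/2 and A = 151321/8.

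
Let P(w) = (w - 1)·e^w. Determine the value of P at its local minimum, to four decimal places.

P'(w) = 1·e^w + (w - 1)·1·e^w = (w)·e^w. Since e^w > 0, the only critical point is w = 0.
P''(0) has the same sign as 1 > 0, so this is a local minimum.
P(0) = (-1)·e^(0) ≈ -1.0000.

-1.0000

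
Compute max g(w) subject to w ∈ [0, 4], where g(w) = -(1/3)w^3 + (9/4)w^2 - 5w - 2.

The derivative is -w^2 + (9/2)w - 5, which vanishes at w = 2 and w = 5/2.
Candidates: g(0) = -2, g(2) = -17/3, g(5/2) = -271/48, g(4) = -22/3.
Hence the absolute maximum is -2 at w = 0.

-2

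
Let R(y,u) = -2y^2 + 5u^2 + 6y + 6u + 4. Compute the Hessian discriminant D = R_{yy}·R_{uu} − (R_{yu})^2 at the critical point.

-40

∂R/∂y = -4y + 6 = 0 and ∂R/∂u = 10u + 6 = 0, so (y, u) = (3/2, -3/5).
The Hessian has R_{yy} = -4, R_{uu} = 10, R_{yu} = 0, giving D = -40 < 0, so the point is a saddle point.
D = (-4)·(10) − (0)^2 = -40.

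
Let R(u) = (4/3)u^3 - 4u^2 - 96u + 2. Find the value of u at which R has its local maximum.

R'(u) = 4u^2 - 8u - 96 = 0 at u = -4, 6.
Second-derivative test with R''(u) = 8u - 8: R''(-4) = -40 < 0 ⇒ local maximum; R''(6) = 40 > 0 ⇒ local minimum.
The local maximum is R(-4) = 710/3.

-4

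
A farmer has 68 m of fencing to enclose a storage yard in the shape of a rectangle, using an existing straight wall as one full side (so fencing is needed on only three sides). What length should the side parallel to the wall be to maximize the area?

Let the sides perpendicular to the wall have length x and the parallel side y, so 2x + y = 68 and the area is A = xy = x(68 − 2x).
A'(x) = 68 − 4x = 0 gives x = 17, and A''(x) = −4 < 0 confirms a maximum.
Then y = 68 − 2·17 = 34 and A = 578.

34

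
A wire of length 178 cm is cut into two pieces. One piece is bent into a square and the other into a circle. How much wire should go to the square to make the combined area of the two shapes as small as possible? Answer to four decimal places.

Let x be the length used for the square. Square side x/4; circle radius (178−x)/(2π).
A(x) = (x/4)² + π·((178−x)/(2π))² = x²/16 + (178−x)²/(4π) for 0 ≤ x ≤ 178. A'(x) = x/8 − (178−x)/(2π) = 0 gives x = 4·178/(π+4) ≈ 99.6976.
A'' = 1/8 + 1/(2π) > 0, so this gives the minimum combined area; x ≈ 99.6976 cm to the square.

99.6976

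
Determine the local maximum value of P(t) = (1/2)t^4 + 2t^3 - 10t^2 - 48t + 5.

P'(t) = 2t^3 + 6t^2 - 20t - 48. Setting P'(t) = 0 gives t ∈ {-4, -2, 3}.
P''(t) = 6t^2 + 12t - 20. P''(-4) = 28 > 0 ⇒ local minimum; P''(-2) = -20 < 0 ⇒ local maximum; P''(3) = 70 > 0 ⇒ local minimum.
Thus P has its local maximum at t = -2, with value 53.

53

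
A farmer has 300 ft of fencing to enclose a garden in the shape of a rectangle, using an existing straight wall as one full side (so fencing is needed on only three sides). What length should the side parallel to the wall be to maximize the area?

Let the sides perpendicular to the wall have length x and the parallel side y, so 2x + y = 300 and the area is A = xy = x(300 − 2x).
A'(x) = 300 − 4x = 0 gives x = 75, and A''(x) = −4 < 0 confirms a maximum.
Then y = 300 − 2·75 = 150 and A = 11250.

150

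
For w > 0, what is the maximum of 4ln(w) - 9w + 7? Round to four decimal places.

-0.2437

P'(w) = 4/w − 9 = 0 gives w = 4/9.
P''(w) = -4/w², which is negative for w > 0, so this is a local maximum.
P(4/9) = 4·ln(4/9) - 4 + 7 ≈ -0.2437.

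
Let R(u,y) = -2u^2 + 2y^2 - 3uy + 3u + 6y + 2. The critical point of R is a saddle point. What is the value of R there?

2

∂R/∂u = -4u - 3y + 3 = 0 and ∂R/∂y = -3u + 4y + 6 = 0, so (u, y) = (6/5, -3/5).
The Hessian has R_{uu} = -4, R_{yy} = 4, R_{uy} = -3, giving D = -25 < 0, so the point is a saddle point.
R(6/5, -3/5) = 2.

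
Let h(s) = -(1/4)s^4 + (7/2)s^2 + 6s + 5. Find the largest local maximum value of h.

h'(s) = -s^3 + 7s + 6. Setting h'(s) = 0 gives s ∈ {-2, -1, 3}.
Since h''(s) = -3s^2 + 7, we get h''(-2) = -5 < 0 ⇒ local maximum; h''(-1) = 4 > 0 ⇒ local minimum; h''(3) = -20 < 0 ⇒ local maximum.
Thus h has its largest local maximum at s = 3, with value 137/4.

137/4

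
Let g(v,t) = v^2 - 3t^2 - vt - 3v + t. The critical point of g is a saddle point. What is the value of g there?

-29/13

∂g/∂v = 2v - t - 3 = 0 and ∂g/∂t = -v - 6t + 1 = 0, so (v, t) = (19/13, -1/13).
The Hessian has g_{vv} = 2, g_{tt} = -6, g_{vt} = -1, giving D = -13 < 0, so the point is a saddle point.
g(19/13, -1/13) = -29/13.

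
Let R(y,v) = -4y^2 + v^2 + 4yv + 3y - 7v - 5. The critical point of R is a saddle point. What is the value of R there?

-263/32

∂R/∂y = -8y + 4v + 3 = 0 and ∂R/∂v = 4y + 2v - 7 = 0, so (y, v) = (17/16, 11/8).
The Hessian has R_{yy} = -8, R_{vv} = 2, R_{yv} = 4, giving D = -32 < 0, so the point is a saddle point.
R(17/16, 11/8) = -263/32.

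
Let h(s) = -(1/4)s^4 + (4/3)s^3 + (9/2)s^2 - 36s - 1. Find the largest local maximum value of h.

h'(s) = -s^3 + 4s^2 + 9s - 36. Setting h'(s) = 0 gives s ∈ {-3, 3, 4}.
Since h''(s) = -3s^2 + 8s + 9, we get h''(-3) = -42 < 0 ⇒ local maximum; h''(3) = 6 > 0 ⇒ local minimum; h''(4) = -7 < 0 ⇒ local maximum.
The largest local maximum is h(-3) = 365/4.

365/4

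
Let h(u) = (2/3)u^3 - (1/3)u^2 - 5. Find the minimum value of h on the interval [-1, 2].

Differentiating, h'(u) = 2u^2 - (2/3)u; which vanishes at u = 0 and u = 1/3.
Evaluating at the critical points and endpoints: h(-1) = -6,  h(0) = -5,  h(1/3) = -406/81,  h(2) = -1.
Hence the absolute minimum is -6 at u = -1.

-6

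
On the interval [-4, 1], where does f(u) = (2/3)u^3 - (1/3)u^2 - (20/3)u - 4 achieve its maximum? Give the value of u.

-5/3

Differentiating, f'(u) = 2u^2 - (2/3)u - 20/3; whose only zero in [-4, 1] is u = -5/3.
Candidates: f(-4) = -76/3,  f(-5/3) = 251/81,  f(1) = -31/3.
Hence the absolute maximum is 251/81 at u = -5/3.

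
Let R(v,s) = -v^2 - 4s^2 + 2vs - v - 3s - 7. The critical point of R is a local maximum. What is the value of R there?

∂R/∂v = -2v + 2s - 1 = 0 and ∂R/∂s = 2v - 8s - 3 = 0, so (v, s) = (-7/6, -2/3).
The Hessian has R_{vv} = -2, R_{ss} = -8, R_{vs} = 2, giving D = 12 > 0 with R_{vv} < 0, so the point is a local maximum.
R(-7/6, -2/3) = -65/12.

-65/12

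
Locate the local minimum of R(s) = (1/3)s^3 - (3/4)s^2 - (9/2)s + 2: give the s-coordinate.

3

R'(s) = s^2 - (3/2)s - 9/2 = 0 at s = -3/2, 3.
Second-derivative test with R''(s) = 2s - 3/2: R''(-3/2) = -9/2 < 0 ⇒ local maximum; R''(3) = 9/2 > 0 ⇒ local minimum.
Thus R has its local minimum at s = 3, with value -37/4.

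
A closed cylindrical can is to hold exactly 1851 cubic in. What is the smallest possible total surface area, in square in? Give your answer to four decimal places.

With radius r and height h, πr²h = 1851 so h = 1851/(πr²), and S(r) = 2πr² + 2πrh = 2πr² + 2·1851/r.
S'(r) = 4πr − 2·1851/r² = 0 ⇒ r³ = 1851/(2π), so r ≈ 6.6539 and h = 2r ≈ 13.3078.
S''(r) = 4π + 4·1851/r³ > 0, so this is the minimum; S ≈ 834.5496.

834.5496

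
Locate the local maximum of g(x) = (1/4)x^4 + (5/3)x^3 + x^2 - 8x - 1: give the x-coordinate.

-2

g'(x) = x^3 + 5x^2 + 2x - 8. Setting g'(x) = 0 gives x ∈ {-4, -2, 1}.
g''(x) = 3x^2 + 10x + 2. g''(-4) = 10 > 0 ⇒ local minimum; g''(-2) = -6 < 0 ⇒ local maximum; g''(1) = 15 > 0 ⇒ local minimum.
Thus g has its local maximum at x = -2, with value 29/3.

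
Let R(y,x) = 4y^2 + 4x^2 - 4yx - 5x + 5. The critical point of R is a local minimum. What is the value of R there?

∂R/∂y = 8y - 4x = 0 and ∂R/∂x = -4y + 8x - 5 = 0, so (y, x) = (5/12, 5/6).
The Hessian has R_{yy} = 8, R_{xx} = 8, R_{yx} = -4, giving D = 48 > 0 with R_{yy} > 0, so the point is a local minimum.
R(5/12, 5/6) = 35/12.

35/12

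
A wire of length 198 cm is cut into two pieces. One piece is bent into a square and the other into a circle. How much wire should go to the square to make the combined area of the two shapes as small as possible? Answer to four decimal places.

110.8996

Let x be the length used for the square. Square side x/4; circle radius (198−x)/(2π).
A(x) = (x/4)² + π·((198−x)/(2π))² = x²/16 + (198−x)²/(4π) for 0 ≤ x ≤ 198. A'(x) = x/8 − (198−x)/(2π) = 0 gives x = 4·198/(π+4) ≈ 110.8996.
A'' = 1/8 + 1/(2π) > 0, so this gives the minimum combined area; x ≈ 110.8996 cm to the square.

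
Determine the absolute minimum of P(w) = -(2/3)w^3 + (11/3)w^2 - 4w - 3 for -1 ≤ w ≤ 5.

-44/3

P'(w) = -2w^2 + (22/3)w - 4, which vanishes at w = 2/3 and w = 3.
Candidates: P(-1) = 16/3,  P(2/3) = -343/81,  P(3) = 0,  P(5) = -44/3.
Hence the absolute minimum is -44/3 at w = 5.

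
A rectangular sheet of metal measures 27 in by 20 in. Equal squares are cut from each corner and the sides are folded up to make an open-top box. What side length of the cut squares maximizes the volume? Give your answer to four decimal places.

With cut size x, the volume is V(x) = x(27 − 2x)(20 − 2x) for 0 < x < 10.
V'(x) = 12x^2 − 188x + 540. Setting V'(x) = 0 gives x ≈ 3.7884 (the root in (0, 10)).
V''(x) = 24x − 188 is negative there, so this is the maximum; V ≈ 914.1345.

3.7884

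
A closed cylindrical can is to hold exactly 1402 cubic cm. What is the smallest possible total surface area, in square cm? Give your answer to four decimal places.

With radius r and height h, πr²h = 1402 so h = 1402/(πr²), and S(r) = 2πr² + 2πrh = 2πr² + 2·1402/r.
S'(r) = 4πr − 2·1402/r² = 0 ⇒ r³ = 1402/(2π), so r ≈ 6.0654 and h = 2r ≈ 12.1307.
S''(r) = 4π + 4·1402/r³ > 0, so this is the minimum; S ≈ 693.4469.

693.4469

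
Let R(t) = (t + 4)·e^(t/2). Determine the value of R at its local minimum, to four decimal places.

-0.0996

By the product rule, R'(t) = ((1/2)t + 3)·e^(t/2). Since e^(t/2) > 0, the only critical point is t = -6.
R''(-6) has the same sign as 1/2 > 0, so this is a local minimum.
R(-6) = (-2)·e^(-3) ≈ -0.0996.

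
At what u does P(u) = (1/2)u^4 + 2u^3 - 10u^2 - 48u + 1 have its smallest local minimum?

3

P'(u) = 2u^3 + 6u^2 - 20u - 48 = 0 at u = -4, -2, 3.
Second-derivative test with P''(u) = 6u^2 + 12u - 20: P''(-4) = 28 > 0 ⇒ local minimum; P''(-2) = -20 < 0 ⇒ local maximum; P''(3) = 70 > 0 ⇒ local minimum.
Thus P has its smallest local minimum at u = 3, with value -277/2.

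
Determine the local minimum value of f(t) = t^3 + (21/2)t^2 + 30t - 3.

-29

Critical points: f'(t) = 3t^2 + 21t + 30 vanishes at t = -5, -2.
Since f''(t) = 6t + 21, we get f''(-5) = -9 < 0 ⇒ local maximum; f''(-2) = 9 > 0 ⇒ local minimum.
Thus f has its local minimum at t = -2, with value -29.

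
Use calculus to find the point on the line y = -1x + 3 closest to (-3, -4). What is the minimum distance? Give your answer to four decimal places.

7.0711

Minimize D(x)^2 = (x + 3)^2 + (-x + 7)^2.
d/dx[D^2] = 2(x + 3) + 2·(-1)·(-x + 7) = 0 ⇒ x = 2.
Then y = 1 and the distance is √(50) ≈ 7.0711.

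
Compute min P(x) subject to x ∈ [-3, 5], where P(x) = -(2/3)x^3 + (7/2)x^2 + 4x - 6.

The derivative is -2x^2 + 7x + 4, which vanishes at x = -1/2 and x = 4.
Compare values at every candidate in [-3, 5]: P(-3) = 63/2,  P(-1/2) = -169/24,  P(4) = 70/3,  P(5) = 109/6.
So the minimum is P(-1/2) = -169/24.

-169/24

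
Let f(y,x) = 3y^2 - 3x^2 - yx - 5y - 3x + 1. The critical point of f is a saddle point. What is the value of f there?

4/37

∂f/∂y = 6y - x - 5 = 0 and ∂f/∂x = -y - 6x - 3 = 0, so (y, x) = (27/37, -23/37).
The Hessian has f_{yy} = 6, f_{xx} = -6, f_{yx} = -1, giving D = -37 < 0, so the point is a saddle point.
f(27/37, -23/37) = 4/37.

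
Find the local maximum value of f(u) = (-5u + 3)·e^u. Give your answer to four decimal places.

Differentiating with the product rule gives f'(u) = (-5u - 2)·e^u. Since e^u > 0, the only critical point is u = -2/5.
f''(-2/5) has the same sign as -5 < 0, so this is a local maximum.
f(-2/5) = (5)·e^(-2/5) ≈ 3.3516.

3.3516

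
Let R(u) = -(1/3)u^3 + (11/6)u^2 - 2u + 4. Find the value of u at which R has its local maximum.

3

R'(u) = -u^2 + (11/3)u - 2. Setting R'(u) = 0 gives u ∈ {2/3, 3}.
Since R''(u) = -2u + 11/3, we get R''(2/3) = 7/3 > 0 ⇒ local minimum; R''(3) = -7/3 < 0 ⇒ local maximum.
Thus R has its local maximum at u = 3, with value 11/2.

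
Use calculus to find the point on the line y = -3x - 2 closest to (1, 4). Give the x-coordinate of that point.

Minimize D(x)^2 = (x - 1)^2 + (-3x - 6)^2.
d/dx[D^2] = 2(x - 1) + 2·(-3)·(-3x - 6) = 0 ⇒ x = -17/10.
Then y = 31/10 and the distance is √(81/10) ≈ 2.8460.

-17/10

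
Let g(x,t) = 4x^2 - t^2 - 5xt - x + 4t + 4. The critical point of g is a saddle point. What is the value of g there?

207/41

∂g/∂x = 8x - 5t - 1 = 0 and ∂g/∂t = -5x - 2t + 4 = 0, so (x, t) = (22/41, 27/41).
The Hessian has g_{xx} = 8, g_{tt} = -2, g_{xt} = -5, giving D = -41 < 0, so the point is a saddle point.
g(22/41, 27/41) = 207/41.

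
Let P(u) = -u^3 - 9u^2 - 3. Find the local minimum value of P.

-111

P'(u) = -3u^2 - 18u = 0 at u = -6, 0.
Since P''(u) = -6u - 18, we get P''(-6) = 18 > 0 ⇒ local minimum; P''(0) = -18 < 0 ⇒ local maximum.
Thus P has its local minimum at u = -6, with value -111.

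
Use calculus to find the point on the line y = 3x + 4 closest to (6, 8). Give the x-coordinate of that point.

9/5

Minimize D(x)^2 = (x - 6)^2 + (3x - 4)^2.
d/dx[D^2] = 2(x - 6) + 2·3·(3x - 4) = 0 ⇒ x = 9/5.
Then y = 47/5 and the distance is √(98/5) ≈ 4.4272.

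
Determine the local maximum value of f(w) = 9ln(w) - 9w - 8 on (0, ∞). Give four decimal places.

-17.0000

f'(w) = 9/w − 9 = 0 gives w = 1.
f''(w) = -9/w², which is negative for w > 0, so this is a local maximum.
f(1) = 9·ln(1) - 9 - 8 ≈ -17.0000.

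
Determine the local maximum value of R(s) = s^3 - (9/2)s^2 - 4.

-4

R'(s) = 3s^2 - 9s. Setting R'(s) = 0 gives s ∈ {0, 3}.
Second-derivative test with R''(s) = 6s - 9: R''(0) = -9 < 0 ⇒ local maximum; R''(3) = 9 > 0 ⇒ local minimum.
Thus R has its local maximum at s = 0, with value -4.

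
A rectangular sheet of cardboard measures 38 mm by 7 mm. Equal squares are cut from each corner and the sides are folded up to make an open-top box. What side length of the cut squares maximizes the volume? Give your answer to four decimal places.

With cut size x, the volume is V(x) = x(38 − 2x)(7 − 2x) for 0 < x < 3.5.
V'(x) = 12x^2 − 180x + 266. Setting V'(x) = 0 gives x ≈ 1.6619 (the root in (0, 3.5)).
V''(x) = 24x − 180 is negative there, so this is the maximum; V ≈ 211.8534.

1.6619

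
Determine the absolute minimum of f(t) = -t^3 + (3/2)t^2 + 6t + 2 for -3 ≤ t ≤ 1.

Differentiating, f'(t) = -3t^2 + 3t + 6; whose only zero in [-3, 1] is t = -1.
Candidates: f(-3) = 49/2,  f(-1) = -3/2,  f(1) = 17/2.
Hence the absolute minimum is -3/2 at t = -1.

-3/2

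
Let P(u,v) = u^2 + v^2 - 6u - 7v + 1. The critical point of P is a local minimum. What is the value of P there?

-81/4

∂P/∂u = 2u - 6 = 0 and ∂P/∂v = 2v - 7 = 0, so (u, v) = (3, 7/2).
The Hessian has P_{uu} = 2, P_{vv} = 2, P_{uv} = 0, giving D = 4 > 0 with P_{uu} > 0, so the point is a local minimum.
P(3, 7/2) = -81/4.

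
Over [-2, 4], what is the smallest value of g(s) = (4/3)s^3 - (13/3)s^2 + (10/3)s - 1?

-107/3

Differentiating, g'(s) = 4s^2 - (26/3)s + 10/3; which vanishes at s = 1/2 and s = 5/3.
Evaluating at the critical points and endpoints: g(-2) = -107/3,  g(1/2) = -1/4,  g(5/3) = -106/81,  g(4) = 85/3.
Hence the absolute minimum is -107/3 at s = -2.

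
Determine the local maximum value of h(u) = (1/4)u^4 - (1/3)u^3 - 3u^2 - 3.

-3

h'(u) = u^3 - u^2 - 6u. Setting h'(u) = 0 gives u ∈ {-2, 0, 3}.
Second-derivative test with h''(u) = 3u^2 - 2u - 6: h''(-2) = 10 > 0 ⇒ local minimum; h''(0) = -6 < 0 ⇒ local maximum; h''(3) = 15 > 0 ⇒ local minimum.
Thus h has its local maximum at u = 0, with value -3.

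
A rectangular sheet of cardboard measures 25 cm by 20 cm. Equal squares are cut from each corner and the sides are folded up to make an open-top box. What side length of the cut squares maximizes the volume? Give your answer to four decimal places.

3.6812

With cut size x, the volume is V(x) = x(25 − 2x)(20 − 2x) for 0 < x < 10.
V'(x) = 12x^2 − 180x + 500. Setting V'(x) = 0 gives x ≈ 3.6812 (the root in (0, 10)).
V''(x) = 24x − 180 is negative there, so this is the maximum; V ≈ 820.5282.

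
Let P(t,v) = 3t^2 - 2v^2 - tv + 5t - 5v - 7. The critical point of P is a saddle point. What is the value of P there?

∂P/∂t = 6t - v + 5 = 0 and ∂P/∂v = -t - 4v - 5 = 0, so (t, v) = (-1, -1).
The Hessian has P_{tt} = 6, P_{vv} = -4, P_{tv} = -1, giving D = -25 < 0, so the point is a saddle point.
P(-1, -1) = -7.

-7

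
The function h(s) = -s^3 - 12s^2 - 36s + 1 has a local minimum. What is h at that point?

1

Critical points: h'(s) = -3s^2 - 24s - 36 vanishes at s = -6, -2.
Since h''(s) = -6s - 24, we get h''(-6) = 12 > 0 ⇒ local minimum; h''(-2) = -12 < 0 ⇒ local maximum.
The local minimum is h(-6) = 1.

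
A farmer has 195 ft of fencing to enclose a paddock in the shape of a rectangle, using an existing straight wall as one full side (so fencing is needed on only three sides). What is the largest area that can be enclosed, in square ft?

38025/8

Let the sides perpendicular to the wall have length x and the parallel side y, so 2x + y = 195 and the area is A = xy = x(195 − 2x).
A'(x) = 195 − 4x = 0 gives x = 195/4, and A''(x) = −4 < 0 confirms a maximum.
Then y = 195 − 2·195/4 = 195/2 and A = 38025/8.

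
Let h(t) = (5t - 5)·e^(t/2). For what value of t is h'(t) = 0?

-1

Differentiating with the product rule gives h'(t) = ((5/2)t + 5/2)·e^(t/2). Since e^(t/2) > 0, the only critical point is t = -1.
h''(-1) has the same sign as 5/2 > 0, so this is a local minimum.
h(-1) = (-10)·e^(-1/2) ≈ -6.0653.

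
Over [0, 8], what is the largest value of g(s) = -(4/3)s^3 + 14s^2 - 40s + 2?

2

g'(s) = -4s^2 + 28s - 40, which vanishes at s = 2 and s = 5.
Evaluating at the critical points and endpoints: g(0) = 2; g(2) = -98/3; g(5) = -44/3; g(8) = -314/3.
The maximum over the interval is 2, attained at s = 0.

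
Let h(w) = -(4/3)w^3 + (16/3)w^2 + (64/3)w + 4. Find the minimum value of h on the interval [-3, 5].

The derivative is -4w^2 + (32/3)w + 64/3, which vanishes at w = -4/3 and w = 4.
Compare values at every candidate in [-3, 5]: h(-3) = 24; h(-4/3) = -956/81; h(4) = 268/3; h(5) = 232/3.
The minimum over the interval is -956/81, attained at w = -4/3.

-956/81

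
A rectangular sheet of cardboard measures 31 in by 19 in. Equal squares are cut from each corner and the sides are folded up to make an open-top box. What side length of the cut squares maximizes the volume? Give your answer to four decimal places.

3.8210

With cut size x, the volume is V(x) = x(31 − 2x)(19 − 2x) for 0 < x < 9.5.
V'(x) = 12x^2 − 200x + 589. Setting V'(x) = 0 gives x ≈ 3.8210 (the root in (0, 9.5)).
V''(x) = 24x − 200 is negative there, so this is the maximum; V ≈ 1013.7119.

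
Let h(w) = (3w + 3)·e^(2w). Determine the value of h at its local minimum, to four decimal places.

h'(w) = 3·e^(2w) + (3w + 3)·2·e^(2w) = (6w + 9)·e^(2w). Since e^(2w) > 0, the only critical point is w = -3/2.
h''(-3/2) has the same sign as 6 > 0, so this is a local minimum.
h(-3/2) = (-3/2)·e^(-3) ≈ -0.0747.

-0.0747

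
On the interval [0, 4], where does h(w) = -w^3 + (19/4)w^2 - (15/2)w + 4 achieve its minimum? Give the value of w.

h'(w) = -3w^2 + (19/2)w - 15/2, which vanishes at w = 3/2 and w = 5/3.
Compare values at every candidate in [0, 4]: h(0) = 4; h(3/2) = 1/16; h(5/3) = 7/108; h(4) = -14.
Hence the absolute minimum is -14 at w = 4.

4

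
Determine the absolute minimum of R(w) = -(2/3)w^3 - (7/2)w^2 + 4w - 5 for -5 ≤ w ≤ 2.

R'(w) = -2w^2 - 7w + 4, which vanishes at w = -4 and w = 1/2.
Evaluating at the critical points and endpoints: R(-5) = -175/6,  R(-4) = -103/3,  R(1/2) = -95/24,  R(2) = -49/3.
Hence the absolute minimum is -103/3 at w = -4.

-103/3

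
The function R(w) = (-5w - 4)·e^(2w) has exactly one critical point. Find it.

By the product rule, R'(w) = (-10w - 13)·e^(2w). Since e^(2w) > 0, the only critical point is w = -13/10.
R''(-13/10) has the same sign as -10 < 0, so this is a local maximum.
R(-13/10) = (5/2)·e^(-13/5) ≈ 0.1857.

-13/10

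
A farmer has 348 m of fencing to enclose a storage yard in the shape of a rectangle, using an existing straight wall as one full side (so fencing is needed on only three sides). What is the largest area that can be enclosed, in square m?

15138

Let the sides perpendicular to the wall have length x and the parallel side y, so 2x + y = 348 and the area is A = xy = x(348 − 2x).
A'(x) = 348 − 4x = 0 gives x = 87, and A''(x) = −4 < 0 confirms a maximum.
Then y = 348 − 2·87 = 174 and A = 15138.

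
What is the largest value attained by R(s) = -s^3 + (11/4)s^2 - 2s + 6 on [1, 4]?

158/27

Differentiating, R'(s) = -3s^2 + (11/2)s - 2; whose only zero in [1, 4] is s = 4/3.
Evaluating at the critical points and endpoints: R(1) = 23/4, R(4/3) = 158/27, R(4) = -22.
Hence the absolute maximum is 158/27 at s = 4/3.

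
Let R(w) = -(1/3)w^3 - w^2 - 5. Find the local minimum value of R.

R'(w) = -w^2 - 2w. Setting R'(w) = 0 gives w ∈ {-2, 0}.
Since R''(w) = -2w - 2, we get R''(-2) = 2 > 0 ⇒ local minimum; R''(0) = -2 < 0 ⇒ local maximum.
So the local minimum value is R(-2) = -19/3.

-19/3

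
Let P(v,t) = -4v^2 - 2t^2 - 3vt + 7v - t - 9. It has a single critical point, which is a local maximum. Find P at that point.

∂P/∂v = -8v - 3t + 7 = 0 and ∂P/∂t = -3v - 4t - 1 = 0, so (v, t) = (31/23, -29/23).
The Hessian has P_{vv} = -8, P_{tt} = -4, P_{vt} = -3, giving D = 23 > 0 with P_{vv} < 0, so the point is a local maximum.
P(31/23, -29/23) = -84/23.

-84/23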